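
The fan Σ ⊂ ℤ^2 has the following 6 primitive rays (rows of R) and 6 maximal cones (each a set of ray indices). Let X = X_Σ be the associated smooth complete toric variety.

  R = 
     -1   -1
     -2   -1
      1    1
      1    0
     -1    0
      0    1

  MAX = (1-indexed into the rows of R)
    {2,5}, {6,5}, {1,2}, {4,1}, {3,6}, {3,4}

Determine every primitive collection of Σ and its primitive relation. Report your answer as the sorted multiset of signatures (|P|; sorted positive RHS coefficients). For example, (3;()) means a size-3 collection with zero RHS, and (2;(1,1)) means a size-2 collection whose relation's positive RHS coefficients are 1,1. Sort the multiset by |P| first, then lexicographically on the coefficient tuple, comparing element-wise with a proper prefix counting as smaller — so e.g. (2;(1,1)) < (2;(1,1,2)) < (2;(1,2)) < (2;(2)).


9 collections generate NE(X_Σ); each relation:

  {1,3}:  v_{1} + v_{3} = 0  ⟹  sig = (2;())
  {4,5}:  v_{4} + v_{5} = 0  ⟹  sig = (2;())
  {1,5}:  v_{1} + v_{5} = v_{2}  ⟹  sig = (2;(1))
  {1,6}:  v_{1} + v_{6} = v_{5}  ⟹  sig = (2;(1))
  {2,3}:  v_{2} + v_{3} = v_{5}  ⟹  sig = (2;(1))
  {2,4}:  v_{2} + v_{4} = v_{1}  ⟹  sig = (2;(1))
  {3,5}:  v_{3} + v_{5} = v_{6}  ⟹  sig = (2;(1))
  {4,6}:  v_{4} + v_{6} = v_{3}  ⟹  sig = (2;(1))
  {2,6}:  v_{2} + v_{6} = 2·v_{5}  ⟹  sig = (2;(2))

Sorted signature multiset PRS(X):
    (2;())
    (2;())
    (2;(1))
    (2;(1))
    (2;(1))
    (2;(1))
    (2;(1))
    (2;(1))
    (2;(2))


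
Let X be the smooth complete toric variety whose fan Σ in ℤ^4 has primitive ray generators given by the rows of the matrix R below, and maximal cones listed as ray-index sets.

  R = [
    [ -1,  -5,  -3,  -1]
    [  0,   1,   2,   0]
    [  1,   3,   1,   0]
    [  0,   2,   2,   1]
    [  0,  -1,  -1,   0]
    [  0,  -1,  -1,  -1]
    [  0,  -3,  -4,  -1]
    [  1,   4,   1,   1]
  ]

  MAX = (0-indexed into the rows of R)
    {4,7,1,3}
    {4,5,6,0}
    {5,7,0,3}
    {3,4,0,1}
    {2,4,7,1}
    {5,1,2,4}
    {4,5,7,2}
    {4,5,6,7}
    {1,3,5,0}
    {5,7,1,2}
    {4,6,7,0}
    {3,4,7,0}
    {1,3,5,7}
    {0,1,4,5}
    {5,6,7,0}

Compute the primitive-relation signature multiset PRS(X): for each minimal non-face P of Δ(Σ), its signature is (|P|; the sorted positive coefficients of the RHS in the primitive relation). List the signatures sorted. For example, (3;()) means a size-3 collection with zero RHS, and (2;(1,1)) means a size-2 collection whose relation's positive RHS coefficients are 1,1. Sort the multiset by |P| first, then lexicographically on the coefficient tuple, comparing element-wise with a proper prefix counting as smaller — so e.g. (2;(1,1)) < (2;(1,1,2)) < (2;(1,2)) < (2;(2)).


9 collections generate NE(X_Σ); each relation:

  {0,2}:  v_{0} + v_{2} = v_{4} + v_{5}  →  sig = (2;(1,1))
  {1,6}:  v_{1} + v_{6} = v_{4} + v_{5}  →  sig = (2;(1,1))
  {2,3}:  v_{2} + v_{3} = v_{1} + v_{7}  →  sig = (2;(1,1))
  {3,6}:  v_{3} + v_{6} = v_{0} + v_{7}  →  sig = (2;(1,1))
  {2,6}:  v_{2} + v_{6} = 2·v_{4} + 2·v_{5} + v_{7}  →  sig = (2;(1,2,2))
  {0,1,7}:  v_{0} + v_{1} + v_{7} = 0  →  sig = (3;())
  {3,4,5}:  v_{3} + v_{4} + v_{5} = 0  →  sig = (3;())
  {0,4,5,7}:  v_{0} + v_{4} + v_{5} + v_{7} = v_{6}  →  sig = (4;(1))
  {1,4,5,7}:  v_{1} + v_{4} + v_{5} + v_{7} = v_{2}  →  sig = (4;(1))

Hence PRS(X_Σ) =
    (2;(1,1))
    (2;(1,1))
    (2;(1,1))
    (2;(1,1))
    (2;(1,2,2))
    (3;())
    (3;())
    (4;(1))
    (4;(1))


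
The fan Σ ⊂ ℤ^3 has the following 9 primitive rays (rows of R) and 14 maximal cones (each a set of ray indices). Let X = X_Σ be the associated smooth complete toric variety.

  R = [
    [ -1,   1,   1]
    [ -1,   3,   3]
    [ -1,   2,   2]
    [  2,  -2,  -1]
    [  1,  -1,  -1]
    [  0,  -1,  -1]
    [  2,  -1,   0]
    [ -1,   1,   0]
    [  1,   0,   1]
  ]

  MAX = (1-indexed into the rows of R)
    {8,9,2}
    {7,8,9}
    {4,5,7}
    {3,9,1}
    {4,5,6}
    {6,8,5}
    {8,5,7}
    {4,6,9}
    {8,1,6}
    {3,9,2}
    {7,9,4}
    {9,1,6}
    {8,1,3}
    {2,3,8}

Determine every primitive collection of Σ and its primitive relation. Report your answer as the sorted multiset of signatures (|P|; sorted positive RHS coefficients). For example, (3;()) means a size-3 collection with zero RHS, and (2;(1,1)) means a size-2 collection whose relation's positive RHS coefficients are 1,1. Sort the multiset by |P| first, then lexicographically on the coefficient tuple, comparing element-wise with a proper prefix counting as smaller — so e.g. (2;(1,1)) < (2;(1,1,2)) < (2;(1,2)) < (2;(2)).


18 collections generate NE(X_Σ); each relation:

  {1,5}:  v_{1} + v_{5} = 0 ; sig = (2;())
  {1,7}:  v_{1} + v_{7} = v_{9} ; sig = (2;(1))
  {2,6}:  v_{2} + v_{6} = v_{3} ; sig = (2;(1))
  {3,4}:  v_{3} + v_{4} = v_{9} ; sig = (2;(1))
  {3,6}:  v_{3} + v_{6} = v_{1} ; sig = (2;(1))
  {4,8}:  v_{4} + v_{8} = v_{5} ; sig = (2;(1))
  {5,9}:  v_{5} + v_{9} = v_{7} ; sig = (2;(1))
  {6,7}:  v_{6} + v_{7} = v_{4} ; sig = (2;(1))
  {1,4}:  v_{1} + v_{4} = v_{6} + v_{9} ; sig = (2;(1,1))
  {3,5}:  v_{3} + v_{5} = v_{8} + v_{9} ; sig = (2;(1,1))
  {2,4}:  v_{2} + v_{4} = v_{8} + 2·v_{9} ; sig = (2;(1,2))
  {3,7}:  v_{3} + v_{7} = v_{8} + 2·v_{9} ; sig = (2;(1,2))
  {1,2}:  v_{1} + v_{2} = 2·v_{3} ; sig = (2;(2))
  {2,5}:  v_{2} + v_{5} = 2·v_{8} + 2·v_{9} ; sig = (2;(2,2))
  {2,7}:  v_{2} + v_{7} = 2·v_{8} + 3·v_{9} ; sig = (2;(2,3))
  {6,8,9}:  v_{6} + v_{8} + v_{9} = 0 ; sig = (3;())
  {1,8,9}:  v_{1} + v_{8} + v_{9} = v_{3} ; sig = (3;(1))
  {3,8,9}:  v_{3} + v_{8} + v_{9} = v_{2} ; sig = (3;(1))

Signatures (|P|; sorted positive RHS coefficients), sorted:
{ (2;()),  (2;(1)) ×7,  (2;(1,1)) ×2,  (2;(1,2)) ×2,  (2;(2)),  (2;(2,2)),  (2;(2,3)),  (3;()),  (3;(1)) ×2 }


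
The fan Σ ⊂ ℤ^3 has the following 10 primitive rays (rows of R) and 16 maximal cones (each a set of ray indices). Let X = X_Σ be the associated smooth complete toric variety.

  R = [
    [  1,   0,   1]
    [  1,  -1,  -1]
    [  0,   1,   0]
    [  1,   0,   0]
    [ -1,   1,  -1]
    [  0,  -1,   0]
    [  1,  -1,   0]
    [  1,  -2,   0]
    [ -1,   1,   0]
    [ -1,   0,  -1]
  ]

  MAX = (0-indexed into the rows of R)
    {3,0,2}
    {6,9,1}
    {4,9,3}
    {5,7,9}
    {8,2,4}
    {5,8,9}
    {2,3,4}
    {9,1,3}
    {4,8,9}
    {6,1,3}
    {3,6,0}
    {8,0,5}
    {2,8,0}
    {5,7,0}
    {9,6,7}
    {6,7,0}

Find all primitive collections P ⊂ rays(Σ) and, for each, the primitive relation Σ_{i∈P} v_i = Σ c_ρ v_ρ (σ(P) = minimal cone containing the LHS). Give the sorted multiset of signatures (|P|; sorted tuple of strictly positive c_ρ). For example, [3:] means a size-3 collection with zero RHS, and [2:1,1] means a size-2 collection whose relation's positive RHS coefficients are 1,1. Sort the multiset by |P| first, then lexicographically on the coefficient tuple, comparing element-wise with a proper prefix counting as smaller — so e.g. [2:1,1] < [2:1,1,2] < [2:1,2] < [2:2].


|primitive collections| = 22. Relations:

  P={0,9}:  v_{0} + v_{9} = 0 ; sig = [2:]
  P={2,5}:  v_{2} + v_{5} = 0 ; sig = [2:]
  P={6,8}:  v_{6} + v_{8} = 0 ; sig = [2:]
  P={0,4}:  v_{0} + v_{4} = v_{2} ; sig = [2:1]
  P={2,6}:  v_{2} + v_{6} = v_{3} ; sig = [2:1]
  P={2,7}:  v_{2} + v_{7} = v_{6} ; sig = [2:1]
  P={2,9}:  v_{2} + v_{9} = v_{4} ; sig = [2:1]
  P={3,5}:  v_{3} + v_{5} = v_{6} ; sig = [2:1]
  P={3,8}:  v_{3} + v_{8} = v_{2} ; sig = [2:1]
  P={4,5}:  v_{4} + v_{5} = v_{9} ; sig = [2:1]
  P={5,6}:  v_{5} + v_{6} = v_{7} ; sig = [2:1]
  P={7,8}:  v_{7} + v_{8} = v_{5} ; sig = [2:1]
  P={0,1}:  v_{0} + v_{1} = v_{3} + v_{6} ; sig = [2:1,1]
  P={1,8}:  v_{1} + v_{8} = v_{3} + v_{9} ; sig = [2:1,1]
  P={4,6}:  v_{4} + v_{6} = v_{3} + v_{9} ; sig = [2:1,1]
  P={4,7}:  v_{4} + v_{7} = v_{6} + v_{9} ; sig = [2:1,1]
  P={1,2}:  v_{1} + v_{2} = 2·v_{3} + v_{9} ; sig = [2:1,2]
  P={1,5}:  v_{1} + v_{5} = 2·v_{6} + v_{9} ; sig = [2:1,2]
  P={1,7}:  v_{1} + v_{7} = 3·v_{6} + v_{9} ; sig = [2:1,3]
  P={3,7}:  v_{3} + v_{7} = 2·v_{6} ; sig = [2:2]
  P={1,4}:  v_{1} + v_{4} = 2·v_{3} + 2·v_{9} ; sig = [2:2,2]
  P={3,6,9}:  v_{3} + v_{6} + v_{9} = v_{1} ; sig = [3:1]

Hence PRS(X_Σ) =
    |P|=2: 21 collections, coeffs (), (), (), (1), (1), (1), (1), (1), (1), (1), (1), (1), (1,1), (1,1), (1,1), (1,1), (1,2), (1,2), (1,3), (2), (2,2)
    |P|=3: 1 collection, coeffs (1)


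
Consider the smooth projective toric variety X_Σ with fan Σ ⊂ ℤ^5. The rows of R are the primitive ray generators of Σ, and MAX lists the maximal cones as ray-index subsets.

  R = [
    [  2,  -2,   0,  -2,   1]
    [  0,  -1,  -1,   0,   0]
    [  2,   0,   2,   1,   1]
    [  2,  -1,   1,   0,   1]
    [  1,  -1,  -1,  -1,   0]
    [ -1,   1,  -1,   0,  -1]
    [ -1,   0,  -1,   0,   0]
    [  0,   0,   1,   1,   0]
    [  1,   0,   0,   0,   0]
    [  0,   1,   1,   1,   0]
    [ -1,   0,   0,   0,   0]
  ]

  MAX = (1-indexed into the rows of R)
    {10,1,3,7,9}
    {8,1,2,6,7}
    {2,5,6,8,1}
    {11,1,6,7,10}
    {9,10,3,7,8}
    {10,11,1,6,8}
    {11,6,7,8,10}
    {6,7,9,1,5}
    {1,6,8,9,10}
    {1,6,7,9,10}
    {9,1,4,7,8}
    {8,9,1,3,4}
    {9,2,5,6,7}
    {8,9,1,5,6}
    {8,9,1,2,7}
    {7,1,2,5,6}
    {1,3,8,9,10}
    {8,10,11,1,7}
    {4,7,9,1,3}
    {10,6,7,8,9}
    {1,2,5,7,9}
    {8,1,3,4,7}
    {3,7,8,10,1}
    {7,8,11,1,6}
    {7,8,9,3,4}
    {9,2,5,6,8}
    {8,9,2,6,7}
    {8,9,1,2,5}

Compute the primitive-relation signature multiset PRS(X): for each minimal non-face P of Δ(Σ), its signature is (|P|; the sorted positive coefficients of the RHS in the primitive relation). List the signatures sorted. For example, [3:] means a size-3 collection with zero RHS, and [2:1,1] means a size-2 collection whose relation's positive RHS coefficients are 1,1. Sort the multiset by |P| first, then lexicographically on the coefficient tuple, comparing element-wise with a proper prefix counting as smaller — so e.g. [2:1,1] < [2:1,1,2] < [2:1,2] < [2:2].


Σ has 20 primitive collections:

  P = {9,11}:  v_{9} + v_{11} = 0  so sig = [2:]
  P = {4,6}:  v_{4} + v_{6} = v_{9}  so sig = [2:1]
  P = {4,10}:  v_{4} + v_{10} = v_{3}  so sig = [2:1]
  P = {5,10}:  v_{5} + v_{10} = v_{9}  so sig = [2:1]
  P = {3,5}:  v_{3} + v_{5} = v_{4} + v_{9}  so sig = [2:1,1]
  P = {3,6}:  v_{3} + v_{6} = v_{9} + v_{10}  so sig = [2:1,1]
  P = {2,10}:  v_{2} + v_{10} = v_{7} + v_{8} + v_{9}  so sig = [2:1,1,1]
  P = {2,3}:  v_{2} + v_{3} = v_{4} + v_{7} + v_{8} + v_{9}  so sig = [2:1,1,1,1]
  P = {4,11}:  v_{4} + v_{11} = v_{1} + v_{7} + v_{8} + v_{10}  so sig = [2:1,1,1,1]
  P = {5,11}:  v_{5} + v_{11} = v_{1} + v_{6} + v_{7} + v_{8}  so sig = [2:1,1,1,1]
  P = {3,11}:  v_{3} + v_{11} = v_{1} + v_{7} + v_{8} + 2·v_{10}  so sig = [2:1,1,1,2]
  P = {4,5}:  v_{4} + v_{5} = v_{1} + v_{7} + v_{8} + 2·v_{9}  so sig = [2:1,1,1,2]
  P = {2,11}:  v_{2} + v_{11} = v_{1} + v_{6} + 2·v_{7} + 2·v_{8}  so sig = [2:1,1,2,2]
  P = {2,4}:  v_{2} + v_{4} = v_{1} + 2·v_{7} + 2·v_{8} + 2·v_{9}  so sig = [2:1,2,2,2]
  P = {5,7,8}:  v_{5} + v_{7} + v_{8} = v_{2}  so sig = [3:1]
  P = {1,2,6,9}:  v_{1} + v_{2} + v_{6} + v_{9} = 2·v_{5}  so sig = [4:2]
  P = {1,6,7,8,10}:  v_{1} + v_{6} + v_{7} + v_{8} + v_{10} = 0  so sig = [5:]
  P = {1,6,7,8,9}:  v_{1} + v_{6} + v_{7} + v_{8} + v_{9} = v_{5}  so sig = [5:1]
  P = {1,7,8,9,10}:  v_{1} + v_{7} + v_{8} + v_{9} + v_{10} = v_{4}  so sig = [5:1]
  P = {1,3,7,8,9}:  v_{1} + v_{3} + v_{7} + v_{8} + v_{9} = 2·v_{4}  so sig = [5:2]

Sorted signature multiset PRS(X):
    [2:]
    [2:1]
    [2:1]
    [2:1]
    [2:1,1]
    [2:1,1]
    [2:1,1,1]
    [2:1,1,1,1]
    [2:1,1,1,1]
    [2:1,1,1,1]
    [2:1,1,1,2]
    [2:1,1,1,2]
    [2:1,1,2,2]
    [2:1,2,2,2]
    [3:1]
    [4:2]
    [5:]
    [5:1]
    [5:1]
    [5:2]


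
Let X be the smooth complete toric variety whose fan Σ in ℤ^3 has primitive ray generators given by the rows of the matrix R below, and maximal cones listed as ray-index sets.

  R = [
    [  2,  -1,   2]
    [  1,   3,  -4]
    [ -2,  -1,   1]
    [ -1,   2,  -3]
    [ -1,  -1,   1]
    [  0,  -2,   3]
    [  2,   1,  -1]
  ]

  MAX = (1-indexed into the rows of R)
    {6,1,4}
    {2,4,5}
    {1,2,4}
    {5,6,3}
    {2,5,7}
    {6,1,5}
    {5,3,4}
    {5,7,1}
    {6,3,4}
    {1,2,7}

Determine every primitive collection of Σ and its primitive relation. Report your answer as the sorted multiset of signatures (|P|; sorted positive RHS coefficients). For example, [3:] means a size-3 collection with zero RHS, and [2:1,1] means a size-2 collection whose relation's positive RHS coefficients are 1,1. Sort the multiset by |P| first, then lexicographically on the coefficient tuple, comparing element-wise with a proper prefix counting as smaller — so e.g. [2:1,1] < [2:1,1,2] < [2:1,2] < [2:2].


The 9 primitive collections of Σ (r=7, n=3):

  P = {3,7}:  v_{3} + v_{7} = 0  ⇒ sig = [2:]
  P = {1,3}:  v_{1} + v_{3} = v_{6}  ⇒ sig = [2:1]
  P = {2,3}:  v_{2} + v_{3} = v_{4}  ⇒ sig = [2:1]
  P = {4,7}:  v_{4} + v_{7} = v_{2}  ⇒ sig = [2:1]
  P = {6,7}:  v_{6} + v_{7} = v_{1}  ⇒ sig = [2:1]
  P = {2,6}:  v_{2} + v_{6} = v_{1} + v_{4}  ⇒ sig = [2:1,1]
  P = {1,4,5}:  v_{1} + v_{4} + v_{5} = 0  ⇒ sig = [3:]
  P = {1,2,5}:  v_{1} + v_{2} + v_{5} = v_{7}  ⇒ sig = [3:1]
  P = {4,5,6}:  v_{4} + v_{5} + v_{6} = v_{3}  ⇒ sig = [3:1]

Hence PRS(X_Σ) =
    |P|=2: 6 collections, coeffs (), (1), (1), (1), (1), (1,1)
    |P|=3: 3 collections, coeffs (), (1), (1)


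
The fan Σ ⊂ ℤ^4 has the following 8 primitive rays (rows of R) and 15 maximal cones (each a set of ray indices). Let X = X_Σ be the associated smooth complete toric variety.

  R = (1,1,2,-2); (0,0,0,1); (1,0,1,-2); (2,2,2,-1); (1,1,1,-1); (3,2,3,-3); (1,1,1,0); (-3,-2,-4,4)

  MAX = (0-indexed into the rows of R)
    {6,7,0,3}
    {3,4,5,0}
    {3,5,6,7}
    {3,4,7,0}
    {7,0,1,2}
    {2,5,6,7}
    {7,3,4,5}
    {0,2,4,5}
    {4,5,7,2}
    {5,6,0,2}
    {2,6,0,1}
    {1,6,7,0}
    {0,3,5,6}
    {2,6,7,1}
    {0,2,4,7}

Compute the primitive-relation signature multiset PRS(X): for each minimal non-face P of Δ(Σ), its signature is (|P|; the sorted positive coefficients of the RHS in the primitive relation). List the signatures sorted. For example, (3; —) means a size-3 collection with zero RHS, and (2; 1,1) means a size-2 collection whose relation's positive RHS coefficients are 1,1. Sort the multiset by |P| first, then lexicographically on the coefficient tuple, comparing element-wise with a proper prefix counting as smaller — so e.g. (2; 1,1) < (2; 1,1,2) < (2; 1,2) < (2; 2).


Δ(Σ) — 8 vertices, 7 min non-faces:

  P={1,4}:  v_{1} + v_{4} = v_{6}  →  sig = (2; 1)
  P={2,3}:  v_{2} + v_{3} = v_{5}  →  sig = (2; 1)
  P={4,6}:  v_{4} + v_{6} = v_{3}  →  sig = (2; 1)
  P={1,5}:  v_{1} + v_{5} = v_{2} + 2·v_{6}  →  sig = (2; 1,2)
  P={1,3}:  v_{1} + v_{3} = 2·v_{6}  →  sig = (2; 2)
  P={0,5,7}:  v_{0} + v_{5} + v_{7} = v_{4}  →  sig = (3; 1)
  P={0,2,6,7}:  v_{0} + v_{2} + v_{6} + v_{7} = 0  →  sig = (4; —)

so the primitive-relation signature multiset is
{ (2; 1) ×3,  (2; 1,2),  (2; 2),  (3; 1),  (4; —) }


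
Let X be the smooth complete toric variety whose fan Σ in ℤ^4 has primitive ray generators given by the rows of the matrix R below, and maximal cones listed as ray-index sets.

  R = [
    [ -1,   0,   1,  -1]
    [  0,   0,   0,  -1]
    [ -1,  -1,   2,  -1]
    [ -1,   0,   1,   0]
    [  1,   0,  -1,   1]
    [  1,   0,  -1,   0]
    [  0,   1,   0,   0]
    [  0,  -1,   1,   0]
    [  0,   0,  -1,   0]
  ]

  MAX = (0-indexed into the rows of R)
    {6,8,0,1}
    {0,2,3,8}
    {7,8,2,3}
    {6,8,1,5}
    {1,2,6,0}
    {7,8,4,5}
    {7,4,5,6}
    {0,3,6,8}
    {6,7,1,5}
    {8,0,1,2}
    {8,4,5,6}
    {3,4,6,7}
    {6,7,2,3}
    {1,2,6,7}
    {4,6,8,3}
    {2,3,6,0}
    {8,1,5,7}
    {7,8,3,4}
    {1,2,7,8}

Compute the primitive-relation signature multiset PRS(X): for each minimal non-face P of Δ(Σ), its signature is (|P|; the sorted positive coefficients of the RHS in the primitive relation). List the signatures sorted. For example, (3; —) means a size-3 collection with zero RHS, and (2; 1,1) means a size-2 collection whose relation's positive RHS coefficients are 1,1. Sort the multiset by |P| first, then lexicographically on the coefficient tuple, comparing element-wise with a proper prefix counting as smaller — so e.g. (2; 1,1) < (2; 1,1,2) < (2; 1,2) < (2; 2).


The 10 primitive collections of Σ (r=9, n=4):

  P = {0,4}:  v_{0} + v_{4} = 0  so sig = (2; —)
  P = {3,5}:  v_{3} + v_{5} = 0  so sig = (2; —)
  P = {0,5}:  v_{0} + v_{5} = v_{1}  so sig = (2; 1)
  P = {0,7}:  v_{0} + v_{7} = v_{2}  so sig = (2; 1)
  P = {1,3}:  v_{1} + v_{3} = v_{0}  so sig = (2; 1)
  P = {1,4}:  v_{1} + v_{4} = v_{5}  so sig = (2; 1)
  P = {2,4}:  v_{2} + v_{4} = v_{7}  so sig = (2; 1)
  P = {2,5}:  v_{2} + v_{5} = v_{1} + v_{7}  so sig = (2; 1,1)
  P = {6,7,8}:  v_{6} + v_{7} + v_{8} = 0  so sig = (3; —)
  P = {2,6,8}:  v_{2} + v_{6} + v_{8} = v_{0}  so sig = (3; 1)

Signatures (|P|; sorted positive RHS coefficients), sorted:
[(2; —), (2; —), (2; 1), (2; 1), (2; 1), (2; 1), (2; 1), (2; 1,1), (3; —), (3; 1)]


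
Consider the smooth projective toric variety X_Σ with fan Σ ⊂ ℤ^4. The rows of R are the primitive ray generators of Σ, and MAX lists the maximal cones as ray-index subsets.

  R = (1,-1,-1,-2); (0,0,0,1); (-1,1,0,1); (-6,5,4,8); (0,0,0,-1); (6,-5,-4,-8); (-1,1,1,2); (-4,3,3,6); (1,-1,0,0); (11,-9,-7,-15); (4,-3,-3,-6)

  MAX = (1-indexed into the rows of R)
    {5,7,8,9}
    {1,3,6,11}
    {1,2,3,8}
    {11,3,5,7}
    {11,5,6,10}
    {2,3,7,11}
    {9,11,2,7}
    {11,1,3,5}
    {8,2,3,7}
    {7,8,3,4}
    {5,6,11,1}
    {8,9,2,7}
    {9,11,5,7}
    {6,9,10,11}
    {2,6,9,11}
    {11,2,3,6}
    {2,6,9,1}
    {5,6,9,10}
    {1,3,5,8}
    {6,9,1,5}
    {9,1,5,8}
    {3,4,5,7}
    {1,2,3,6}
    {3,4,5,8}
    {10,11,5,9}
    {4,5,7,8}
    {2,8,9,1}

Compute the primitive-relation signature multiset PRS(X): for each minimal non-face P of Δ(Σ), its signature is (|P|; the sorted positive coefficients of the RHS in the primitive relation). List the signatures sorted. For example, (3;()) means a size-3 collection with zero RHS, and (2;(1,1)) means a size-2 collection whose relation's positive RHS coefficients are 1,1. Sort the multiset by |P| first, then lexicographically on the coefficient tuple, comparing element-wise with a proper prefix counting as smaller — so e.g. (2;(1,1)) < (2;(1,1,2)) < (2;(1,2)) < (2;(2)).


|primitive collections| = 22. Relations:

  • {1,7}:  v_{1} + v_{7} = 0  ⟹  sig = (2;())
  • {2,5}:  v_{2} + v_{5} = 0  ⟹  sig = (2;())
  • {4,6}:  v_{4} + v_{6} = 0  ⟹  sig = (2;())
  • {8,11}:  v_{8} + v_{11} = 0  ⟹  sig = (2;())
  • {3,9}:  v_{3} + v_{9} = v_{2}  ⟹  sig = (2;(1))
  • {3,10}:  v_{3} + v_{10} = v_{6} + v_{11}  ⟹  sig = (2;(1,1))
  • {4,9}:  v_{4} + v_{9} = v_{7} + v_{8}  ⟹  sig = (2;(1,1))
  • {6,7}:  v_{6} + v_{7} = v_{9} + v_{11}  ⟹  sig = (2;(1,1))
  • {6,8}:  v_{6} + v_{8} = v_{1} + v_{9}  ⟹  sig = (2;(1,1))
  • {1,4}:  v_{1} + v_{4} = v_{3} + v_{5} + v_{8}  ⟹  sig = (2;(1,1,1))
  • {2,4}:  v_{2} + v_{4} = v_{3} + v_{7} + v_{8}  ⟹  sig = (2;(1,1,1))
  • {2,10}:  v_{2} + v_{10} = v_{6} + v_{9} + v_{11}  ⟹  sig = (2;(1,1,1))
  • {4,10}:  v_{4} + v_{10} = v_{5} + v_{9} + v_{11}  ⟹  sig = (2;(1,1,1))
  • {4,11}:  v_{4} + v_{11} = v_{3} + v_{5} + v_{7}  ⟹  sig = (2;(1,1,1))
  • {8,10}:  v_{8} + v_{10} = v_{5} + v_{6} + v_{9}  ⟹  sig = (2;(1,1,1))
  • {1,10}:  v_{1} + v_{10} = v_{5} + 2·v_{6}  ⟹  sig = (2;(1,2))
  • {7,10}:  v_{7} + v_{10} = v_{5} + 2·v_{9} + 2·v_{11}  ⟹  sig = (2;(1,2,2))
  • {1,9,11}:  v_{1} + v_{9} + v_{11} = v_{6}  ⟹  sig = (3;(1))
  • {1,2,11}:  v_{1} + v_{2} + v_{11} = v_{3} + v_{6}  ⟹  sig = (3;(1,1))
  • {3,5,6}:  v_{3} + v_{5} + v_{6} = v_{1} + v_{11}  ⟹  sig = (3;(1,1))
  • {3,5,7,8}:  v_{3} + v_{5} + v_{7} + v_{8} = v_{4}  ⟹  sig = (4;(1))
  • {5,6,9,11}:  v_{5} + v_{6} + v_{9} + v_{11} = v_{10}  ⟹  sig = (4;(1))

Hence PRS(X_Σ) =
{ (2;()) ×4,  (2;(1)),  (2;(1,1)) ×4,  (2;(1,1,1)) ×6,  (2;(1,2)),  (2;(1,2,2)),  (3;(1)),  (3;(1,1)) ×2,  (4;(1)) ×2 }


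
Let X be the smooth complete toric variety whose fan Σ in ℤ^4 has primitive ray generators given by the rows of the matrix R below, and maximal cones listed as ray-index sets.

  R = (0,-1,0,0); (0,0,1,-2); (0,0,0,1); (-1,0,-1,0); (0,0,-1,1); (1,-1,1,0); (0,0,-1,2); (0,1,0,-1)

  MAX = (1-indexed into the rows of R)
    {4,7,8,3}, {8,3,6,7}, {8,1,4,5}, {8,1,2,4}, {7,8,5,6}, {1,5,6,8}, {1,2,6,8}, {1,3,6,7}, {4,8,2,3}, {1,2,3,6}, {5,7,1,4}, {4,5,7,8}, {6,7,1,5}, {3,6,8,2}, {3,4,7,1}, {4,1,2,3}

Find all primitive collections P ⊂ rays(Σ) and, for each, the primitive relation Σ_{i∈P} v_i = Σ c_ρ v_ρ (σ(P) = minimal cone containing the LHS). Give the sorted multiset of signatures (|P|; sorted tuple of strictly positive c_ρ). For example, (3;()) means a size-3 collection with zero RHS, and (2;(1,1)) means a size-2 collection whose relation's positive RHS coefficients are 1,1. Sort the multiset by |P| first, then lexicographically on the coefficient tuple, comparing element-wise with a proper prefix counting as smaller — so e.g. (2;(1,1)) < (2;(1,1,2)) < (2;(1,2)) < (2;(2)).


The 6 primitive collections of Σ (r=8, n=4):

  P = {2,7}:  v_{2} + v_{7} = 0  ⇒ sig = (2;())
  P = {3,5}:  v_{3} + v_{5} = v_{7}  ⇒ sig = (2;(1))
  P = {4,6}:  v_{4} + v_{6} = v_{1}  ⇒ sig = (2;(1))
  P = {2,5}:  v_{2} + v_{5} = v_{1} + v_{8}  ⇒ sig = (2;(1,1))
  P = {1,3,8}:  v_{1} + v_{3} + v_{8} = 0  ⇒ sig = (3;())
  P = {1,7,8}:  v_{1} + v_{7} + v_{8} = v_{5}  ⇒ sig = (3;(1))

so the primitive-relation signature multiset is
    (2;())
    (2;(1))
    (2;(1))
    (2;(1,1))
    (3;())
    (3;(1))


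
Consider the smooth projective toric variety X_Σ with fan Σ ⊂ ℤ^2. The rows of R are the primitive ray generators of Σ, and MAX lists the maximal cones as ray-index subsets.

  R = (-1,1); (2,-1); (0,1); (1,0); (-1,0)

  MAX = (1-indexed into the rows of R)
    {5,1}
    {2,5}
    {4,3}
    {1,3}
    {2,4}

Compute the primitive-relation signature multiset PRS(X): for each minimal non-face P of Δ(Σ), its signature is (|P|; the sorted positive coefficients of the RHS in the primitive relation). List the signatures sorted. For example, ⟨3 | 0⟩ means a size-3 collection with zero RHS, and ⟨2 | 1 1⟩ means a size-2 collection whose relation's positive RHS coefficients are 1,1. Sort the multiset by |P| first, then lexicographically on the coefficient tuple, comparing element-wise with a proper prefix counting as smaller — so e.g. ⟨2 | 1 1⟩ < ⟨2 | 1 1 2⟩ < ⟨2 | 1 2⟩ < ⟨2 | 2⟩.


5 minimal non-faces of Δ(Σ) (on 5 rays):

  P = {4,5}:  v_{4} + v_{5} = 0  →  sig = ⟨2 | 0⟩
  P = {1,2}:  v_{1} + v_{2} = v_{4}  →  sig = ⟨2 | 1⟩
  P = {1,4}:  v_{1} + v_{4} = v_{3}  →  sig = ⟨2 | 1⟩
  P = {3,5}:  v_{3} + v_{5} = v_{1}  →  sig = ⟨2 | 1⟩
  P = {2,3}:  v_{2} + v_{3} = 2·v_{4}  →  sig = ⟨2 | 2⟩

Sorted signature multiset PRS(X):
[⟨2 | 0⟩, ⟨2 | 1⟩, ⟨2 | 1⟩, ⟨2 | 1⟩, ⟨2 | 2⟩]


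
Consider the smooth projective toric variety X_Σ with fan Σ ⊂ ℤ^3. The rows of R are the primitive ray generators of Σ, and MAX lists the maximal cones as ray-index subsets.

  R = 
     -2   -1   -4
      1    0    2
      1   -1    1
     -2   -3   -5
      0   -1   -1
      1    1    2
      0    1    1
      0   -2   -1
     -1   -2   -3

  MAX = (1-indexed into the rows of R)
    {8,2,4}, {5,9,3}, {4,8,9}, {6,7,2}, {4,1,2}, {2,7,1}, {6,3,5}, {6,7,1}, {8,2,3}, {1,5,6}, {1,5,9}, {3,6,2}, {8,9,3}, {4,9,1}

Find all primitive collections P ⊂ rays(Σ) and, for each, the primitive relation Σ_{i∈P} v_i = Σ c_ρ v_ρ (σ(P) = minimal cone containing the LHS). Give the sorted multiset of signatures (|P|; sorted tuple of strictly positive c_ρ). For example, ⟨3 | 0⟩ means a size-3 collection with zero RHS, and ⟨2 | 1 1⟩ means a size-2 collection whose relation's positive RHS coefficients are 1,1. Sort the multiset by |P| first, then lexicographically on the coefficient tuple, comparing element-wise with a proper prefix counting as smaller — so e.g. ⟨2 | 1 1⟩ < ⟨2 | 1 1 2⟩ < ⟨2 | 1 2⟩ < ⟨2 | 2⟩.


Δ(Σ) — 9 vertices, 16 min non-faces:

  P = {5,7}:  v_{5} + v_{7} = 0  →  sig = ⟨2 | 0⟩
  P = {1,3}:  v_{1} + v_{3} = v_{9}  →  sig = ⟨2 | 1⟩
  P = {1,8}:  v_{1} + v_{8} = v_{4}  →  sig = ⟨2 | 1⟩
  P = {2,5}:  v_{2} + v_{5} = v_{3}  →  sig = ⟨2 | 1⟩
  P = {2,9}:  v_{2} + v_{9} = v_{8}  →  sig = ⟨2 | 1⟩
  P = {3,7}:  v_{3} + v_{7} = v_{2}  →  sig = ⟨2 | 1⟩
  P = {4,6}:  v_{4} + v_{6} = v_{9}  →  sig = ⟨2 | 1⟩
  P = {6,8}:  v_{6} + v_{8} = v_{3}  →  sig = ⟨2 | 1⟩
  P = {6,9}:  v_{6} + v_{9} = v_{5}  →  sig = ⟨2 | 1⟩
  P = {3,4}:  v_{3} + v_{4} = v_{8} + v_{9}  →  sig = ⟨2 | 1 1⟩
  P = {5,8}:  v_{5} + v_{8} = v_{3} + v_{9}  →  sig = ⟨2 | 1 1⟩
  P = {7,9}:  v_{7} + v_{9} = v_{1} + v_{2}  →  sig = ⟨2 | 1 1⟩
  P = {7,8}:  v_{7} + v_{8} = v_{1} + 2·v_{2}  →  sig = ⟨2 | 1 2⟩
  P = {4,5}:  v_{4} + v_{5} = 2·v_{9}  →  sig = ⟨2 | 2⟩
  P = {4,7}:  v_{4} + v_{7} = 2·v_{1} + 2·v_{2}  →  sig = ⟨2 | 2 2⟩
  P = {1,2,6}:  v_{1} + v_{2} + v_{6} = 0  →  sig = ⟨3 | 0⟩

Sorted signature multiset PRS(X):
    |P|=2: 15 collections, coeffs (), (1), (1), (1), (1), (1), (1), (1), (1), (1,1), (1,1), (1,1), (1,2), (2), (2,2)
    |P|=3: 1 collection, coeffs ()


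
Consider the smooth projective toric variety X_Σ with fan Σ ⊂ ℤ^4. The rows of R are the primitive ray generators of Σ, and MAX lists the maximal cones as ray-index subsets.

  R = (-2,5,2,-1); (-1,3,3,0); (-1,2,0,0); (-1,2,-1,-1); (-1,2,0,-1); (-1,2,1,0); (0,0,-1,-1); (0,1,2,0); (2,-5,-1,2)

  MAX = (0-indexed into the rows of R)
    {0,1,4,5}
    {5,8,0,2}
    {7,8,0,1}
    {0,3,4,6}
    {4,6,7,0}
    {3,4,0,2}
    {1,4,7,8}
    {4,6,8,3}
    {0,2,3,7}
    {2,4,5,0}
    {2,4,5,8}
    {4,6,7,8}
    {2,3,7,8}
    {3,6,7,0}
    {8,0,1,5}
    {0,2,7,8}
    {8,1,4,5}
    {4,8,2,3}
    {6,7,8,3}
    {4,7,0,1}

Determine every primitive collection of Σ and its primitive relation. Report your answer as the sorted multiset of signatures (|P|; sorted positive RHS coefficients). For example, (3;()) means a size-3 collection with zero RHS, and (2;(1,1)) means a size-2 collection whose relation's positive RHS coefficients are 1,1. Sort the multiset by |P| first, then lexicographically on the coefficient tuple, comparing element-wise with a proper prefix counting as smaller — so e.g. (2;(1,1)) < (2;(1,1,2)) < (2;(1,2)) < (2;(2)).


Δ(Σ) — 9 vertices, 12 min non-faces:

  P = {1,3}:  v_{1} + v_{3} = v_{0}  so sig = (2;(1))
  P = {2,6}:  v_{2} + v_{6} = v_{3}  so sig = (2;(1))
  P = {5,6}:  v_{5} + v_{6} = v_{4}  so sig = (2;(1))
  P = {5,7}:  v_{5} + v_{7} = v_{1}  so sig = (2;(1))
  P = {1,6}:  v_{1} + v_{6} = v_{4} + v_{7}  so sig = (2;(1,1))
  P = {3,5}:  v_{3} + v_{5} = v_{2} + v_{4}  so sig = (2;(1,1))
  P = {1,2}:  v_{1} + v_{2} = 2·v_{0} + v_{8}  so sig = (2;(1,2))
  P = {0,6,8}:  v_{0} + v_{6} + v_{8} = 0  so sig = (3;())
  P = {0,3,8}:  v_{0} + v_{3} + v_{8} = v_{2}  so sig = (3;(1))
  P = {0,4,8}:  v_{0} + v_{4} + v_{8} = v_{5}  so sig = (3;(1))
  P = {2,4,7}:  v_{2} + v_{4} + v_{7} = v_{0}  so sig = (3;(1))
  P = {3,4,7}:  v_{3} + v_{4} + v_{7} = v_{0} + v_{6}  so sig = (3;(1,1))

Hence PRS(X_Σ) =
{ (2;(1)) ×4,  (2;(1,1)) ×2,  (2;(1,2)),  (3;()),  (3;(1)) ×3,  (3;(1,1)) }


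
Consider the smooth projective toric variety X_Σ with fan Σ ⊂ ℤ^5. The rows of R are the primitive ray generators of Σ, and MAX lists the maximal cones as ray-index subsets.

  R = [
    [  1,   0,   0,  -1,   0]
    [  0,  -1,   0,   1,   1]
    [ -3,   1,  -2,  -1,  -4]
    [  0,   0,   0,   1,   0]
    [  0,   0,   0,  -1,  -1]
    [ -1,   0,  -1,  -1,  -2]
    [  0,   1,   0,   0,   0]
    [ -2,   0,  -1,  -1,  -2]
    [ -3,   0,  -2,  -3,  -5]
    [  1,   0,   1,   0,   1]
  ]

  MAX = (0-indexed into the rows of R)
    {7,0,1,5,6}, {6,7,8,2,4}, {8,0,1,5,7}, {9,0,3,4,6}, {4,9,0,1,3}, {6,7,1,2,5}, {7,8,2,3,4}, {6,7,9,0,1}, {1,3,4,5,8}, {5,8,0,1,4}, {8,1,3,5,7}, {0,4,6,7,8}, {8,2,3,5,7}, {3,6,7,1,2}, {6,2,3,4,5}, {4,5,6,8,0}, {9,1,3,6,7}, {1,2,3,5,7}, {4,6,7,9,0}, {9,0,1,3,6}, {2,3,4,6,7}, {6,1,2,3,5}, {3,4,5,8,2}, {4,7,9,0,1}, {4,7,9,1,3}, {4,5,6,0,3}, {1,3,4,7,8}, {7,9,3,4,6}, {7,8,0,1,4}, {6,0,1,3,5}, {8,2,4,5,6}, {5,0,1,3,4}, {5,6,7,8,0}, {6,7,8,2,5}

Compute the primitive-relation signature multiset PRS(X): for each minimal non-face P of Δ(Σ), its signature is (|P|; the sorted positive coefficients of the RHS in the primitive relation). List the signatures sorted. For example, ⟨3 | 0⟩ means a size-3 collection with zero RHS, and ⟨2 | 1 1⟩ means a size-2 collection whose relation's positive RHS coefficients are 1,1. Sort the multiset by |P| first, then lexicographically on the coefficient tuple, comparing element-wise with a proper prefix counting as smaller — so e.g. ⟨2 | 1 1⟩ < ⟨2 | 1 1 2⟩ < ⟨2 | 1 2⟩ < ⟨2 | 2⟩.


Minimal non-faces — 13 found among 10 rays, 34 max cones:

  {5,9}:  v_{5} + v_{9} = v_{4}  ⇒ sig = ⟨2 | 1⟩
  {2,9}:  v_{2} + v_{9} = v_{3} + v_{4} + v_{6} + v_{7}  ⇒ sig = ⟨2 | 1 1 1 1⟩
  {0,2}:  v_{0} + v_{2} = 2·v_{5} + v_{6}  ⇒ sig = ⟨2 | 1 2⟩
  {8,9}:  v_{8} + v_{9} = 2·v_{4} + v_{7}  ⇒ sig = ⟨2 | 1 2⟩
  {1,4,6}:  v_{1} + v_{4} + v_{6} = 0  ⇒ sig = ⟨3 | 0⟩
  {0,3,7}:  v_{0} + v_{3} + v_{7} = v_{5}  ⇒ sig = ⟨3 | 1⟩
  {4,5,7}:  v_{4} + v_{5} + v_{7} = v_{8}  ⇒ sig = ⟨3 | 1⟩
  {1,6,8}:  v_{1} + v_{6} + v_{8} = v_{5} + v_{7}  ⇒ sig = ⟨3 | 1 1⟩
  {3,6,8}:  v_{3} + v_{6} + v_{8} = v_{2} + v_{4}  ⇒ sig = ⟨3 | 1 1⟩
  {1,2,4}:  v_{1} + v_{2} + v_{4} = v_{3} + v_{5} + v_{7}  ⇒ sig = ⟨3 | 1 1 1⟩
  {0,3,8}:  v_{0} + v_{3} + v_{8} = v_{4} + 2·v_{5}  ⇒ sig = ⟨3 | 1 2⟩
  {1,2,8}:  v_{1} + v_{2} + v_{8} = v_{3} + 2·v_{5} + 2·v_{7}  ⇒ sig = ⟨3 | 1 2 2⟩
  {3,5,6,7}:  v_{3} + v_{5} + v_{6} + v_{7} = v_{2}  ⇒ sig = ⟨4 | 1⟩

so the primitive-relation signature multiset is
    ⟨2 | 1⟩
    ⟨2 | 1 1 1 1⟩
    ⟨2 | 1 2⟩
    ⟨2 | 1 2⟩
    ⟨3 | 0⟩
    ⟨3 | 1⟩
    ⟨3 | 1⟩
    ⟨3 | 1 1⟩
    ⟨3 | 1 1⟩
    ⟨3 | 1 1 1⟩
    ⟨3 | 1 2⟩
    ⟨3 | 1 2 2⟩
    ⟨4 | 1⟩


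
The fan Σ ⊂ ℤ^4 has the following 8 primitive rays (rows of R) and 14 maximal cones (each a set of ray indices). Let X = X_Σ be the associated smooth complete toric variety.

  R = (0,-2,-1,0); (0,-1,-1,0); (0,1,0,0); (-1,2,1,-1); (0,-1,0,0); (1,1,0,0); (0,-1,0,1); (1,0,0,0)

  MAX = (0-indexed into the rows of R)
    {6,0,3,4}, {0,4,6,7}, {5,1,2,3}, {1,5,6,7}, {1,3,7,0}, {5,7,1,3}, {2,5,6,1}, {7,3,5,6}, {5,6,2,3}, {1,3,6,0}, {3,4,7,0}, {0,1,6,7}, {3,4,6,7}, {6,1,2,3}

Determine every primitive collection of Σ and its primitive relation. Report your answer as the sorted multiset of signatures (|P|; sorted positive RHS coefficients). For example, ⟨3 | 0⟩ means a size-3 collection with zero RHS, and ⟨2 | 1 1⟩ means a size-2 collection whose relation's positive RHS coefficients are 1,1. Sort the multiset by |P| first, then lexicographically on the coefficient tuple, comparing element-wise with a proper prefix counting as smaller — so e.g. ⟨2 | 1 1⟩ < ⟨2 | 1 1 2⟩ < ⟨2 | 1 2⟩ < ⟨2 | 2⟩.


9 collections generate NE(X_Σ); each relation:

  • {2,4}:  v_{2} + v_{4} = 0  ⇒ sig = ⟨2 | 0⟩
  • {0,2}:  v_{0} + v_{2} = v_{1}  ⇒ sig = ⟨2 | 1⟩
  • {1,4}:  v_{1} + v_{4} = v_{0}  ⇒ sig = ⟨2 | 1⟩
  • {2,7}:  v_{2} + v_{7} = v_{5}  ⇒ sig = ⟨2 | 1⟩
  • {4,5}:  v_{4} + v_{5} = v_{7}  ⇒ sig = ⟨2 | 1⟩
  • {0,5}:  v_{0} + v_{5} = v_{1} + v_{7}  ⇒ sig = ⟨2 | 1 1⟩
  • {1,3,6,7}:  v_{1} + v_{3} + v_{6} + v_{7} = 0  ⇒ sig = ⟨4 | 0⟩
  • {0,3,6,7}:  v_{0} + v_{3} + v_{6} + v_{7} = v_{4}  ⇒ sig = ⟨4 | 1⟩
  • {1,3,5,6}:  v_{1} + v_{3} + v_{5} + v_{6} = v_{2}  ⇒ sig = ⟨4 | 1⟩

Sorted signature multiset PRS(X):
[⟨2 | 0⟩, ⟨2 | 1⟩, ⟨2 | 1⟩, ⟨2 | 1⟩, ⟨2 | 1⟩, ⟨2 | 1 1⟩, ⟨4 | 0⟩, ⟨4 | 1⟩, ⟨4 | 1⟩]


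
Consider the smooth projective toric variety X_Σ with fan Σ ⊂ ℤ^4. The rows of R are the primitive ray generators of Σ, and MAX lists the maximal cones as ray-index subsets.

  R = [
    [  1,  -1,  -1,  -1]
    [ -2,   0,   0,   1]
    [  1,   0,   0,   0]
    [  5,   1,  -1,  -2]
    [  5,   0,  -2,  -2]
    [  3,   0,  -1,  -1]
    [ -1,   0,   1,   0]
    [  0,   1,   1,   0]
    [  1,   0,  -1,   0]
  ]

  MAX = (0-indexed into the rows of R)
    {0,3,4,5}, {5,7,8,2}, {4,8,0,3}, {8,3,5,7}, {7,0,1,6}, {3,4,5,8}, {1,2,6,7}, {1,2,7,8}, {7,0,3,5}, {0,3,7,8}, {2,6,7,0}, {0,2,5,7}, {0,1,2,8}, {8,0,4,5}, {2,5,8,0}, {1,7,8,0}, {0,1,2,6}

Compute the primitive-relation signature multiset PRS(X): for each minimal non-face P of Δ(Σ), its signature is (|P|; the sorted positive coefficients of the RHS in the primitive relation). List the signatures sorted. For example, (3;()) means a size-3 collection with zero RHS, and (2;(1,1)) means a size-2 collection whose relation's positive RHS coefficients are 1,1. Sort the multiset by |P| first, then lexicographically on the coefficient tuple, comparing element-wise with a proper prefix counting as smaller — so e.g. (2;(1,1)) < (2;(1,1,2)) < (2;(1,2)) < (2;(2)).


14 collections generate NE(X_Σ); each relation:

  {6,8}:  v_{6} + v_{8} = 0 ; sig = (2;())
  {1,5}:  v_{1} + v_{5} = v_{8} ; sig = (2;(1))
  {4,7}:  v_{4} + v_{7} = v_{3} ; sig = (2;(1))
  {4,6}:  v_{4} + v_{6} = v_{0} + v_{5} + v_{7} ; sig = (2;(1,1,1))
  {5,6}:  v_{5} + v_{6} = v_{0} + v_{2} + v_{7} ; sig = (2;(1,1,1))
  {1,4}:  v_{1} + v_{4} = v_{0} + v_{7} + 2·v_{8} ; sig = (2;(1,1,2))
  {3,6}:  v_{3} + v_{6} = v_{0} + v_{5} + 2·v_{7} ; sig = (2;(1,1,2))
  {2,3}:  v_{2} + v_{3} = 2·v_{5} + v_{7} ; sig = (2;(1,2))
  {1,3}:  v_{1} + v_{3} = v_{0} + 2·v_{7} + 2·v_{8} ; sig = (2;(1,2,2))
  {2,4}:  v_{2} + v_{4} = 2·v_{5} ; sig = (2;(2))
  {0,1,2,7}:  v_{0} + v_{1} + v_{2} + v_{7} = 0 ; sig = (4;())
  {0,2,7,8}:  v_{0} + v_{2} + v_{7} + v_{8} = v_{5} ; sig = (4;(1))
  {0,5,7,8}:  v_{0} + v_{5} + v_{7} + v_{8} = v_{4} ; sig = (4;(1))
  {0,3,5,8}:  v_{0} + v_{3} + v_{5} + v_{8} = 2·v_{4} ; sig = (4;(2))

Sorted signature multiset PRS(X):
    (2;())
    (2;(1))
    (2;(1))
    (2;(1,1,1))
    (2;(1,1,1))
    (2;(1,1,2))
    (2;(1,1,2))
    (2;(1,2))
    (2;(1,2,2))
    (2;(2))
    (4;())
    (4;(1))
    (4;(1))
    (4;(2))


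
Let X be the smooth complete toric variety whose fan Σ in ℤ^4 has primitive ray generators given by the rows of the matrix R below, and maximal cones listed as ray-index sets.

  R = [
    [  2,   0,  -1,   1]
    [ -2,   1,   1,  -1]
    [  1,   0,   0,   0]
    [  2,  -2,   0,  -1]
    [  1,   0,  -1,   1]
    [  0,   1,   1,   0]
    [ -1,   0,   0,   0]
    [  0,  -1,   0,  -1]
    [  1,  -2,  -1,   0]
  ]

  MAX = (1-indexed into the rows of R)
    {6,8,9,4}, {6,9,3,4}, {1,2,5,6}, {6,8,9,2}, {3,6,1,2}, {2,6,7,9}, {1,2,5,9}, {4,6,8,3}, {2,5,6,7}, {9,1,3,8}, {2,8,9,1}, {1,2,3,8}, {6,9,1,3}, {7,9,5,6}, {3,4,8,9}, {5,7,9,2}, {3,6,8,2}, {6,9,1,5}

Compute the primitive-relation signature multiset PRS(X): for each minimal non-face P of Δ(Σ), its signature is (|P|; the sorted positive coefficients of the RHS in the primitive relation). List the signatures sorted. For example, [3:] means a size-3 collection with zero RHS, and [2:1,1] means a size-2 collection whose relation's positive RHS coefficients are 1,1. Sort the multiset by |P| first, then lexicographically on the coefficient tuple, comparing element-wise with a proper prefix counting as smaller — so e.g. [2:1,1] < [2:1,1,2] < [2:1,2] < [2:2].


|primitive collections| = 14. Relations:

  P = {3,7}:  v_{3} + v_{7} = 0 — sig = [2:]
  P = {1,7}:  v_{1} + v_{7} = v_{5} — sig = [2:1]
  P = {3,5}:  v_{3} + v_{5} = v_{1} — sig = [2:1]
  P = {7,8}:  v_{7} + v_{8} = v_{2} + v_{9} — sig = [2:1,1]
  P = {4,7}:  v_{4} + v_{7} = v_{6} + v_{8} + v_{9} — sig = [2:1,1,1]
  P = {5,8}:  v_{5} + v_{8} = v_{1} + v_{2} + v_{9} — sig = [2:1,1,1]
  P = {2,4}:  v_{2} + v_{4} = v_{6} + 2·v_{8} — sig = [2:1,2]
  P = {4,5}:  v_{4} + v_{5} = 2·v_{3} + v_{9} — sig = [2:1,2]
  P = {1,4}:  v_{1} + v_{4} = 3·v_{3} + v_{9} — sig = [2:1,3]
  P = {2,3,9}:  v_{2} + v_{3} + v_{9} = v_{8} — sig = [3:1]
  P = {1,6,8}:  v_{1} + v_{6} + v_{8} = 2·v_{3} — sig = [3:2]
  P = {2,5,6,9}:  v_{2} + v_{5} + v_{6} + v_{9} = 0 — sig = [4:]
  P = {1,2,6,9}:  v_{1} + v_{2} + v_{6} + v_{9} = v_{3} — sig = [4:1]
  P = {3,6,8,9}:  v_{3} + v_{6} + v_{8} + v_{9} = v_{4} — sig = [4:1]

so the primitive-relation signature multiset is
    [2:]
    [2:1]
    [2:1]
    [2:1,1]
    [2:1,1,1]
    [2:1,1,1]
    [2:1,2]
    [2:1,2]
    [2:1,3]
    [3:1]
    [3:2]
    [4:]
    [4:1]
    [4:1]


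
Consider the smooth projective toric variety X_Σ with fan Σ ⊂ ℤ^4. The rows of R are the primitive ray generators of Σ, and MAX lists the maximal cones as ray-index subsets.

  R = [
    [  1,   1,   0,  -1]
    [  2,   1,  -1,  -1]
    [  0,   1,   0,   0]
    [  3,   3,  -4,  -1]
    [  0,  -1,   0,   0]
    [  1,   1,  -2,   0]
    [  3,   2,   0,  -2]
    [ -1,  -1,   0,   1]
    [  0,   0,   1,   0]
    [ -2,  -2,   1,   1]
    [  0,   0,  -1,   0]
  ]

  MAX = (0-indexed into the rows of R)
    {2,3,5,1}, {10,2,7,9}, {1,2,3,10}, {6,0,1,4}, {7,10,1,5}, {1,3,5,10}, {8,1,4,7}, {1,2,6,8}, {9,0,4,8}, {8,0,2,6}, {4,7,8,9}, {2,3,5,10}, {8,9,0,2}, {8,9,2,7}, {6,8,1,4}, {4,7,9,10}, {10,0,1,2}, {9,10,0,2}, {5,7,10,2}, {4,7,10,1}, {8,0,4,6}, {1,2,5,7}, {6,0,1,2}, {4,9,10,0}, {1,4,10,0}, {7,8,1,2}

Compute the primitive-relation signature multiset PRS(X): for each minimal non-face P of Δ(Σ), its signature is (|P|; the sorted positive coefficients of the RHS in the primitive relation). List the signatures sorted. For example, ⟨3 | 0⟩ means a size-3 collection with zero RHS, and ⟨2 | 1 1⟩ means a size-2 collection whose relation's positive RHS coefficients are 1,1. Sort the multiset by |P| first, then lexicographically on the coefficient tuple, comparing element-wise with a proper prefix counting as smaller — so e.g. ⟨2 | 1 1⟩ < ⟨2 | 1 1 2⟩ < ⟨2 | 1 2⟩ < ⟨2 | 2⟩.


|primitive collections| = 21. Relations:

  {0,7}:  v_{0} + v_{7} = 0  ⇒ sig = ⟨2 | 0⟩
  {2,4}:  v_{2} + v_{4} = 0  ⇒ sig = ⟨2 | 0⟩
  {8,10}:  v_{8} + v_{10} = 0  ⇒ sig = ⟨2 | 0⟩
  {1,9}:  v_{1} + v_{9} = v_{4}  ⇒ sig = ⟨2 | 1⟩
  {3,9}:  v_{3} + v_{9} = v_{5} + v_{10}  ⇒ sig = ⟨2 | 1 1⟩
  {5,9}:  v_{5} + v_{9} = v_{7} + v_{10}  ⇒ sig = ⟨2 | 1 1⟩
  {6,7}:  v_{6} + v_{7} = v_{1} + v_{8}  ⇒ sig = ⟨2 | 1 1⟩
  {6,10}:  v_{6} + v_{10} = v_{0} + v_{1}  ⇒ sig = ⟨2 | 1 1⟩
  {0,5}:  v_{0} + v_{5} = v_{1} + v_{2} + v_{10}  ⇒ sig = ⟨2 | 1 1 1⟩
  {3,4}:  v_{3} + v_{4} = v_{1} + v_{5} + v_{10}  ⇒ sig = ⟨2 | 1 1 1⟩
  {3,8}:  v_{3} + v_{8} = v_{1} + v_{2} + v_{5}  ⇒ sig = ⟨2 | 1 1 1⟩
  {4,5}:  v_{4} + v_{5} = v_{1} + v_{7} + v_{10}  ⇒ sig = ⟨2 | 1 1 1⟩
  {5,8}:  v_{5} + v_{8} = v_{1} + v_{2} + v_{7}  ⇒ sig = ⟨2 | 1 1 1⟩
  {6,9}:  v_{6} + v_{9} = v_{0} + v_{4} + v_{8}  ⇒ sig = ⟨2 | 1 1 1⟩
  {5,6}:  v_{5} + v_{6} = 2·v_{1} + v_{2}  ⇒ sig = ⟨2 | 1 2⟩
  {3,6}:  v_{3} + v_{6} = 3·v_{1} + 2·v_{2} + v_{10}  ⇒ sig = ⟨2 | 1 2 3⟩
  {3,7}:  v_{3} + v_{7} = 2·v_{5}  ⇒ sig = ⟨2 | 2⟩
  {0,3}:  v_{0} + v_{3} = 2·v_{1} + 2·v_{2} + 2·v_{10}  ⇒ sig = ⟨2 | 2 2 2⟩
  {0,1,8}:  v_{0} + v_{1} + v_{8} = v_{6}  ⇒ sig = ⟨3 | 1⟩
  {1,2,5,10}:  v_{1} + v_{2} + v_{5} + v_{10} = v_{3}  ⇒ sig = ⟨4 | 1⟩
  {1,2,7,10}:  v_{1} + v_{2} + v_{7} + v_{10} = v_{5}  ⇒ sig = ⟨4 | 1⟩

Sorted signature multiset PRS(X):
    ⟨2 | 0⟩
    ⟨2 | 0⟩
    ⟨2 | 0⟩
    ⟨2 | 1⟩
    ⟨2 | 1 1⟩
    ⟨2 | 1 1⟩
    ⟨2 | 1 1⟩
    ⟨2 | 1 1⟩
    ⟨2 | 1 1 1⟩
    ⟨2 | 1 1 1⟩
    ⟨2 | 1 1 1⟩
    ⟨2 | 1 1 1⟩
    ⟨2 | 1 1 1⟩
    ⟨2 | 1 1 1⟩
    ⟨2 | 1 2⟩
    ⟨2 | 1 2 3⟩
    ⟨2 | 2⟩
    ⟨2 | 2 2 2⟩
    ⟨3 | 1⟩
    ⟨4 | 1⟩
    ⟨4 | 1⟩


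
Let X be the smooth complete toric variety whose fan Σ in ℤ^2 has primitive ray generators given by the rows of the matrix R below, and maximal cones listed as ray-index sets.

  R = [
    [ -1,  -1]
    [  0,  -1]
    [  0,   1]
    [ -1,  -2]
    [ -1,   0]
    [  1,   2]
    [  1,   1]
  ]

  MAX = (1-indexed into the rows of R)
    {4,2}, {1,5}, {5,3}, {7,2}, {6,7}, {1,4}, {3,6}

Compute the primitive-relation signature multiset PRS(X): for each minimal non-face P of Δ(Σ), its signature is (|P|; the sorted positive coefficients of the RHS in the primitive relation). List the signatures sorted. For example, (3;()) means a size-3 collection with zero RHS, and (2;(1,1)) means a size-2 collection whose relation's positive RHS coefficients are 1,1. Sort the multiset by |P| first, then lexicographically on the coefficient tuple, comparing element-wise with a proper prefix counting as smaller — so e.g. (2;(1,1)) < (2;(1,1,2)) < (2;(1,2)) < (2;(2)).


Δ(Σ) — 7 vertices, 14 min non-faces:

  {1,7}:  v_{1} + v_{7} = 0  ⟹  sig = (2;())
  {2,3}:  v_{2} + v_{3} = 0  ⟹  sig = (2;())
  {4,6}:  v_{4} + v_{6} = 0  ⟹  sig = (2;())
  {1,2}:  v_{1} + v_{2} = v_{4}  ⟹  sig = (2;(1))
  {1,3}:  v_{1} + v_{3} = v_{5}  ⟹  sig = (2;(1))
  {1,6}:  v_{1} + v_{6} = v_{3}  ⟹  sig = (2;(1))
  {2,5}:  v_{2} + v_{5} = v_{1}  ⟹  sig = (2;(1))
  {2,6}:  v_{2} + v_{6} = v_{7}  ⟹  sig = (2;(1))
  {3,4}:  v_{3} + v_{4} = v_{1}  ⟹  sig = (2;(1))
  {3,7}:  v_{3} + v_{7} = v_{6}  ⟹  sig = (2;(1))
  {4,7}:  v_{4} + v_{7} = v_{2}  ⟹  sig = (2;(1))
  {5,7}:  v_{5} + v_{7} = v_{3}  ⟹  sig = (2;(1))
  {4,5}:  v_{4} + v_{5} = 2·v_{1}  ⟹  sig = (2;(2))
  {5,6}:  v_{5} + v_{6} = 2·v_{3}  ⟹  sig = (2;(2))

so the primitive-relation signature multiset is
[(2;()), (2;()), (2;()), (2;(1)), (2;(1)), (2;(1)), (2;(1)), (2;(1)), (2;(1)), (2;(1)), (2;(1)), (2;(1)), (2;(2)), (2;(2))]
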